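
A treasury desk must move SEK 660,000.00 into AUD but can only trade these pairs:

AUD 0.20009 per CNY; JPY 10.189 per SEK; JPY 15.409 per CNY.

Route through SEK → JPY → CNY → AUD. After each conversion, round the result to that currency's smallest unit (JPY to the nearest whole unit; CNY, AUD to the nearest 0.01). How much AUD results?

AUD 87,322.55

SEK 660,000.00 × 10.189 = JPY 6,724,740
JPY 6,724,740 ÷ 15.409 = CNY 436,416.38
CNY 436,416.38 × 0.20009 = AUD 87,322.55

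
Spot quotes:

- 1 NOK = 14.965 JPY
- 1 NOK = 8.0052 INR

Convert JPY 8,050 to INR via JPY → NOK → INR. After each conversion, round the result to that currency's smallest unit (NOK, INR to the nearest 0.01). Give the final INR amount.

JPY 8,050 ÷ 14.965 = NOK 537.92
NOK 537.92 × 8.0052 = INR 4,306.16

INR 4,306.16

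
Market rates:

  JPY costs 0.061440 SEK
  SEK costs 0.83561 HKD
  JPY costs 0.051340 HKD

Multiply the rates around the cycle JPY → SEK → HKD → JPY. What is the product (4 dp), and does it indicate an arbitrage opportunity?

Around JPY → SEK → HKD → JPY: 1 × 0.061440 × 0.83561 ÷ 0.051340 = 0.999998
Product ≈ 1 (deviation 0.000%, within rounding noise).

1.0000 (no arbitrage)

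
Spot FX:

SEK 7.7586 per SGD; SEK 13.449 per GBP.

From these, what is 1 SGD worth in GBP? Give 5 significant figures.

SGD/GBP = 0.57689

1 SGD × 7.7586 = 7.7586 SEK
7.7586 SEK ÷ 13.449 = 0.57689 GBP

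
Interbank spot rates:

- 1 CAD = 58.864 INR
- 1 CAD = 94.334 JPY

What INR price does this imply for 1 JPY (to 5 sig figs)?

1 JPY ÷ 94.334 = 0.0106006 CAD
0.0106006 CAD × 58.864 = 0.623996 INR

JPY/INR = 0.62400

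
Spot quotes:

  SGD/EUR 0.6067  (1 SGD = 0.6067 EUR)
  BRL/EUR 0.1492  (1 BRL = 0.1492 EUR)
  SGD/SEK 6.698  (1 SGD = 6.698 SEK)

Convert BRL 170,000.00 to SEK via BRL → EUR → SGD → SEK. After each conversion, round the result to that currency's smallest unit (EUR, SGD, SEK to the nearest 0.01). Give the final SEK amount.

SEK 280,019.87

BRL 170,000.00 × 0.1492 = EUR 25,364.00
EUR 25,364.00 ÷ 0.6067 = SGD 41,806.49
SGD 41,806.49 × 6.698 = SEK 280,019.87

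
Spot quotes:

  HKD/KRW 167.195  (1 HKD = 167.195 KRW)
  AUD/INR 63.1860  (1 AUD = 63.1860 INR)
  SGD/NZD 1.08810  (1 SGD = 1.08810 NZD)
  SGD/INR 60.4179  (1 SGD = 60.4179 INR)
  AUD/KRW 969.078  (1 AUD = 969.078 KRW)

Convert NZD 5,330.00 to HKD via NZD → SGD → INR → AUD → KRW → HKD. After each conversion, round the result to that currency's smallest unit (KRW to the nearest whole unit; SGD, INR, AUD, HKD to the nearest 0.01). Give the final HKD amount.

HKD 27,148.04

NZD 5,330.00 ÷ 1.08810 = SGD 4,898.45
SGD 4,898.45 × 60.4179 = INR 295,954.06
INR 295,954.06 ÷ 63.1860 = AUD 4,683.85
AUD 4,683.85 × 969.078 = KRW 4,539,016
KRW 4,539,016 ÷ 167.195 = HKD 27,148.04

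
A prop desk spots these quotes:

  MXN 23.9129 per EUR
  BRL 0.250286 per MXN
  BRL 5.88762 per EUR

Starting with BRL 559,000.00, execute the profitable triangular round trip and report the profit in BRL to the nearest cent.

Profit: BRL 9,251.83

Profitable loop is BRL → EUR → MXN → BRL:
BRL 559,000.00 ÷ 5.88762 = EUR 94,944.99
EUR 94,944.99 × 23.9129 = MXN 2,270,409.96
MXN 2,270,409.96 × 0.250286 = BRL 568,251.83
Profit = BRL 568,251.83 − BRL 559,000.00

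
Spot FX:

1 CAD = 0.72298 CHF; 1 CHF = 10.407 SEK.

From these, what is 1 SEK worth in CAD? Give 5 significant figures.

SEK/CAD = 0.13291

1 SEK ÷ 10.407 = 0.0960892 CHF
0.0960892 CHF ÷ 0.72298 = 0.132907 CAD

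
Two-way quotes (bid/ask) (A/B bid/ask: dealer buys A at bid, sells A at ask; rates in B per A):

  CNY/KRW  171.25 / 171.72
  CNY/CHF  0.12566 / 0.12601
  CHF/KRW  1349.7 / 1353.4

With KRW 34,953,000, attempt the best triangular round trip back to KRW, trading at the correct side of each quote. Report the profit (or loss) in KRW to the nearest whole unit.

Net profit: KRW 145,120

Best loop KRW → CHF → CNY → KRW:
KRW 34,953,000 ÷ 1353.4 (buy CHF at ask) = CHF 25,826.07
CHF 25,826.07 ÷ 0.12601 (buy CNY at ask) = CNY 204,952.53
CNY 204,952.53 × 171.25 (sell CNY at bid) = KRW 35,098,120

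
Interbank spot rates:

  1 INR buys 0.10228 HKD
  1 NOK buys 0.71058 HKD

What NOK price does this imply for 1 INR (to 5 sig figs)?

1 INR × 0.10228 = 0.10228 HKD
0.10228 HKD ÷ 0.71058 = 0.143939 NOK

INR/NOK = 0.14394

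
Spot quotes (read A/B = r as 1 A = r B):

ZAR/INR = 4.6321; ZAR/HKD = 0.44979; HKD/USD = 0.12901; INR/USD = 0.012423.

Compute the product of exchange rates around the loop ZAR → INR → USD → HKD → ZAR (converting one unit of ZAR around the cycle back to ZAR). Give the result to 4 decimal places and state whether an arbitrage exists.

0.9917 (arbitrage exists)

Around ZAR → INR → USD → HKD → ZAR: 1 × 4.6321 × 0.012423 ÷ 0.12901 ÷ 0.44979 = 0.991679
Product < 1; profitable direction is ZAR → HKD → USD → INR → ZAR.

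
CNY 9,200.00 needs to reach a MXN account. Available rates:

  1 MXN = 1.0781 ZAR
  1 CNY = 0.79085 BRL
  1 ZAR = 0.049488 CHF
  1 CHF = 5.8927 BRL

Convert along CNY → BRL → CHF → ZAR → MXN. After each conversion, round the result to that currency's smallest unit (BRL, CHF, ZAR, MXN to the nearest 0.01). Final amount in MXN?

MXN 23,142.46

CNY 9,200.00 × 0.79085 = BRL 7,275.82
BRL 7,275.82 ÷ 5.8927 = CHF 1,234.72
CHF 1,234.72 ÷ 0.049488 = ZAR 24,949.89
ZAR 24,949.89 ÷ 1.0781 = MXN 23,142.46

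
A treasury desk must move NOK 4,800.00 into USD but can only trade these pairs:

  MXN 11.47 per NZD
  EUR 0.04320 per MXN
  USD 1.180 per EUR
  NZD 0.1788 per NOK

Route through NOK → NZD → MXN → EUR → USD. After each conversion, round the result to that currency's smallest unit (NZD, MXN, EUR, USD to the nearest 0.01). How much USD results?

NOK 4,800.00 × 0.1788 = NZD 858.24
NZD 858.24 × 11.47 = MXN 9,844.01
MXN 9,844.01 × 0.04320 = EUR 425.26
EUR 425.26 × 1.180 = USD 501.81

USD 501.81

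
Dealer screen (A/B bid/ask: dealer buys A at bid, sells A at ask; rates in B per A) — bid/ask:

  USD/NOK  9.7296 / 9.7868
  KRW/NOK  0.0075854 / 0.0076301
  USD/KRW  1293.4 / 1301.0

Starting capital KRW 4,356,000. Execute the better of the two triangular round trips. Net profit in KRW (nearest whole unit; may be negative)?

Net profit: KRW 10,752

Best loop KRW → NOK → USD → KRW:
KRW 4,356,000 × 0.0075854 (sell KRW at bid) = NOK 33,042.00
NOK 33,042.00 ÷ 9.7868 (buy USD at ask) = USD 3,376.18
USD 3,376.18 × 1293.4 (sell USD at bid) = KRW 4,366,752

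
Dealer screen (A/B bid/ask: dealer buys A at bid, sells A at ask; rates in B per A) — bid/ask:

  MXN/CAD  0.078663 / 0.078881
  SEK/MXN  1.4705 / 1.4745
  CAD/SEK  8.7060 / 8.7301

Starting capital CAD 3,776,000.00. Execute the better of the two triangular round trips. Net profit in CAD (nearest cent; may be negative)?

Best loop CAD → SEK → MXN → CAD:
CAD 3,776,000.00 × 8.7060 (sell CAD at bid) = SEK 32,873,856.00
SEK 32,873,856.00 × 1.4705 (sell SEK at bid) = MXN 48,341,005.25
MXN 48,341,005.25 × 0.078663 (sell MXN at bid) = CAD 3,802,648.50

Net profit: CAD 26,648.50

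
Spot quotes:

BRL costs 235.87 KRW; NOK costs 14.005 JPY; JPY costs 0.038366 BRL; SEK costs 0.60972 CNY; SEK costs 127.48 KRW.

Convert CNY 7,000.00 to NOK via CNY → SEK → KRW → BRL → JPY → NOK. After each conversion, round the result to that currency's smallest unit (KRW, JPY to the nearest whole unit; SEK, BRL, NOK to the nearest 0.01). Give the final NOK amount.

NOK 11,548.02

CNY 7,000.00 ÷ 0.60972 = SEK 11,480.68
SEK 11,480.68 × 127.48 = KRW 1,463,557
KRW 1,463,557 ÷ 235.87 = BRL 6,204.93
BRL 6,204.93 ÷ 0.038366 = JPY 161,730
JPY 161,730 ÷ 14.005 = NOK 11,548.02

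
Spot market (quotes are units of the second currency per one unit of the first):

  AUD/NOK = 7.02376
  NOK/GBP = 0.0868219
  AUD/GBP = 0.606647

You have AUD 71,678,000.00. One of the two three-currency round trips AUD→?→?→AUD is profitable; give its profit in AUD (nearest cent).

Profitable loop is AUD → NOK → GBP → AUD:
AUD 71,678,000.00 × 7.02376 = NOK 503,449,069.28
NOK 503,449,069.28 × 0.0868219 = GBP 43,710,404.75
GBP 43,710,404.75 ÷ 0.606647 = AUD 72,052,453.48
Profit = AUD 72,052,453.48 − AUD 71,678,000.00

Profit: AUD 374,453.48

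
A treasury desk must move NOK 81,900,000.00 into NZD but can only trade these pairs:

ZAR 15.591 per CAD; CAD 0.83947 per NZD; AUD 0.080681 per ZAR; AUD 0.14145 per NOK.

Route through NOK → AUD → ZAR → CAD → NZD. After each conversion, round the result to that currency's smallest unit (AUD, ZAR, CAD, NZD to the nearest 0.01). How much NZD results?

NOK 81,900,000.00 × 0.14145 = AUD 11,584,755.00
AUD 11,584,755.00 ÷ 0.080681 = ZAR 143,587,151.87
ZAR 143,587,151.87 ÷ 15.591 = CAD 9,209,617.85
CAD 9,209,617.85 ÷ 0.83947 = NZD 10,970,752.80

NZD 10,970,752.80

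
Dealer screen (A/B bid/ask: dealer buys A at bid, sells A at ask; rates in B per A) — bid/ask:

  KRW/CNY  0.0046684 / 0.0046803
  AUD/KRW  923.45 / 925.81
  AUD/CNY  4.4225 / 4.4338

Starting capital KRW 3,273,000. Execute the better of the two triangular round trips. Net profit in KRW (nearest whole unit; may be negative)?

Net profit: KRW 67,552

Best loop KRW → AUD → CNY → KRW:
KRW 3,273,000 ÷ 925.81 (buy AUD at ask) = AUD 3,535.28
AUD 3,535.28 × 4.4225 (sell AUD at bid) = CNY 15,634.79
CNY 15,634.79 ÷ 0.0046803 (buy KRW at ask) = KRW 3,340,552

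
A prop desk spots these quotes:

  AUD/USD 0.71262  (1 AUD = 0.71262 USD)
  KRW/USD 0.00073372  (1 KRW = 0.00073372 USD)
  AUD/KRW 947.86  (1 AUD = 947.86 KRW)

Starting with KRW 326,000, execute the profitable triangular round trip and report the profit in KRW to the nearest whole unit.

Profitable loop is KRW → AUD → USD → KRW:
KRW 326,000 ÷ 947.86 = AUD 343.93
AUD 343.93 × 0.71262 = USD 245.09
USD 245.09 ÷ 0.00073372 = KRW 334,042
Profit = KRW 334,042 − KRW 326,000

Profit: KRW 8,042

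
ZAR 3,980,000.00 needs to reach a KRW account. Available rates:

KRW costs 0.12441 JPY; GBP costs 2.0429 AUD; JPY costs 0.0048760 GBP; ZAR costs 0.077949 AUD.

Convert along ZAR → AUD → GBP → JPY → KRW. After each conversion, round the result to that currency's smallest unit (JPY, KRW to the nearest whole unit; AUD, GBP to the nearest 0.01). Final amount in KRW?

KRW 250,338,429

ZAR 3,980,000.00 × 0.077949 = AUD 310,237.02
AUD 310,237.02 ÷ 2.0429 = GBP 151,861.09
GBP 151,861.09 ÷ 0.0048760 = JPY 31,144,604
JPY 31,144,604 ÷ 0.12441 = KRW 250,338,429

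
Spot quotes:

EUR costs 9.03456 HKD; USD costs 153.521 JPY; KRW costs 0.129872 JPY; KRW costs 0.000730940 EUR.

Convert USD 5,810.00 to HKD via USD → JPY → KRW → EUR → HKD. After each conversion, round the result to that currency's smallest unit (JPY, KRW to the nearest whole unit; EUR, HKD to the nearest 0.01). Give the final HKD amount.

USD 5,810.00 × 153.521 = JPY 891,957
JPY 891,957 ÷ 0.129872 = KRW 6,867,970
KRW 6,867,970 × 0.000730940 = EUR 5,020.07
EUR 5,020.07 × 9.03456 = HKD 45,354.12

HKD 45,354.12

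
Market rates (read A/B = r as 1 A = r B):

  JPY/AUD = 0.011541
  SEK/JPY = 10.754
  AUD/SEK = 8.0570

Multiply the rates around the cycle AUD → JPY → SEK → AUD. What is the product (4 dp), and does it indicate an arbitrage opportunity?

1.0000 (no arbitrage)

Around AUD → JPY → SEK → AUD: 1 ÷ 0.011541 ÷ 10.754 ÷ 8.0570 = 1.000030
Product ≈ 1 (deviation 0.003%, within rounding noise).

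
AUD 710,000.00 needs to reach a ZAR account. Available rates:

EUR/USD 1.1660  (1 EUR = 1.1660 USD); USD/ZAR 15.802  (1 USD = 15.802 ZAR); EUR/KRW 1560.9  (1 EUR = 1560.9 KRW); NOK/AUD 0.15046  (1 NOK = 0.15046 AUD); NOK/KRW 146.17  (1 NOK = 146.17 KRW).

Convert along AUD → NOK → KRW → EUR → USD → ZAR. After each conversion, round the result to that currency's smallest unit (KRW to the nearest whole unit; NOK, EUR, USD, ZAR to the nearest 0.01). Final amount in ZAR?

ZAR 8,141,999.30

AUD 710,000.00 ÷ 0.15046 = NOK 4,718,862.16
NOK 4,718,862.16 × 146.17 = KRW 689,756,082
KRW 689,756,082 ÷ 1560.9 = EUR 441,896.39
EUR 441,896.39 × 1.1660 = USD 515,251.19
USD 515,251.19 × 15.802 = ZAR 8,141,999.30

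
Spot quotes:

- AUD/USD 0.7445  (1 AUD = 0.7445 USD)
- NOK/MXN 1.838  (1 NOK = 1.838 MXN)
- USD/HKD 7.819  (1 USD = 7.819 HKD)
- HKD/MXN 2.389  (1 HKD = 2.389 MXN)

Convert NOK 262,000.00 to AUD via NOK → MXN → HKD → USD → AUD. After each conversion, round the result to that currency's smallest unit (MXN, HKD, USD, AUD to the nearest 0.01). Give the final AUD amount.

AUD 34,626.98

NOK 262,000.00 × 1.838 = MXN 481,556.00
MXN 481,556.00 ÷ 2.389 = HKD 201,572.21
HKD 201,572.21 ÷ 7.819 = USD 25,779.79
USD 25,779.79 ÷ 0.7445 = AUD 34,626.98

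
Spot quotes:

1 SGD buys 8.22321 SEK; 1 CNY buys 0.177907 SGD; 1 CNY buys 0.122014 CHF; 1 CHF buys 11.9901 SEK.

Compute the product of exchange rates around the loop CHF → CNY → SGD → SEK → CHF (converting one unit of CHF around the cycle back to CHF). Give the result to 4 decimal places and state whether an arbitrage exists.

1.0000 (no arbitrage)

Around CHF → CNY → SGD → SEK → CHF: 1 ÷ 0.122014 × 0.177907 × 8.22321 ÷ 11.9901 = 1.000004
Product ≈ 1 (deviation 0.000%, within rounding noise).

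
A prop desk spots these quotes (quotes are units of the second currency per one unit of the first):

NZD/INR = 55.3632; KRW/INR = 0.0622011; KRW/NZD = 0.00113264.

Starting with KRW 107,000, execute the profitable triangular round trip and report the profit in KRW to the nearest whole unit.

Profit: KRW 870

Profitable loop is KRW → NZD → INR → KRW:
KRW 107,000 × 0.00113264 = NZD 121.19
NZD 121.19 × 55.3632 = INR 6,709.60
INR 6,709.60 ÷ 0.0622011 = KRW 107,870
Profit = KRW 107,870 − KRW 107,000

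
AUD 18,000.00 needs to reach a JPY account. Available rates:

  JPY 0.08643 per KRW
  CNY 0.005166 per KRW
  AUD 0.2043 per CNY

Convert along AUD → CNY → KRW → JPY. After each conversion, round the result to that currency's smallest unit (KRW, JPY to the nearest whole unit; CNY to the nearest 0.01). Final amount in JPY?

AUD 18,000.00 ÷ 0.2043 = CNY 88,105.73
CNY 88,105.73 ÷ 0.005166 = KRW 17,054,923
KRW 17,054,923 × 0.08643 = JPY 1,474,057

JPY 1,474,057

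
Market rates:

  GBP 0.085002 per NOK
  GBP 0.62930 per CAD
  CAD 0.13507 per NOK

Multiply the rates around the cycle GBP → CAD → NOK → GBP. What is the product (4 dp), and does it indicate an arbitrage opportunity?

1.0000 (no arbitrage)

Around GBP → CAD → NOK → GBP: 1 ÷ 0.62930 ÷ 0.13507 × 0.085002 = 1.000029
Product ≈ 1 (deviation 0.003%, within rounding noise).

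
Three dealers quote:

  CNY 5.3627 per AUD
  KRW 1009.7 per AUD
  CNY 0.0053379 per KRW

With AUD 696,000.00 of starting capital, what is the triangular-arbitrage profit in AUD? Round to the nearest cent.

Profit: AUD 3,501.30

Profitable loop is AUD → KRW → CNY → AUD:
AUD 696,000.00 × 1009.7 = KRW 702,751,200
KRW 702,751,200 × 0.0053379 = CNY 3,751,215.63
CNY 3,751,215.63 ÷ 5.3627 = AUD 699,501.30
Profit = AUD 699,501.30 − AUD 696,000.00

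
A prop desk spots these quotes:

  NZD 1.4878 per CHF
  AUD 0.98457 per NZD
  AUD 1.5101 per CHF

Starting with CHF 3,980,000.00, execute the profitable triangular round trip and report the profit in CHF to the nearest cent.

Profit: CHF 122,963.25

Profitable loop is CHF → AUD → NZD → CHF:
CHF 3,980,000.00 × 1.5101 = AUD 6,010,198.00
AUD 6,010,198.00 ÷ 0.98457 = NZD 6,104,388.72
NZD 6,104,388.72 ÷ 1.4878 = CHF 4,102,963.25
Profit = CHF 4,102,963.25 − CHF 3,980,000.00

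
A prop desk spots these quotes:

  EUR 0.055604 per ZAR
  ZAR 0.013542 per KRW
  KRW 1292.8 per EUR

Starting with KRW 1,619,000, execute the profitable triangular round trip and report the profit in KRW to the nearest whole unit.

Profit: KRW 44,132

Profitable loop is KRW → EUR → ZAR → KRW:
KRW 1,619,000 ÷ 1292.8 = EUR 1,252.32
EUR 1,252.32 ÷ 0.055604 = ZAR 22,522.13
ZAR 22,522.13 ÷ 0.013542 = KRW 1,663,132
Profit = KRW 1,663,132 − KRW 1,619,000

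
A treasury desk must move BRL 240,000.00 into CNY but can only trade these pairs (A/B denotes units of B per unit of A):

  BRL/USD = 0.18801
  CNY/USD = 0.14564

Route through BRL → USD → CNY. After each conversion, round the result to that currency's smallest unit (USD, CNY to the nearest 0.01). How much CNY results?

BRL 240,000.00 × 0.18801 = USD 45,122.40
USD 45,122.40 ÷ 0.14564 = CNY 309,821.48

CNY 309,821.48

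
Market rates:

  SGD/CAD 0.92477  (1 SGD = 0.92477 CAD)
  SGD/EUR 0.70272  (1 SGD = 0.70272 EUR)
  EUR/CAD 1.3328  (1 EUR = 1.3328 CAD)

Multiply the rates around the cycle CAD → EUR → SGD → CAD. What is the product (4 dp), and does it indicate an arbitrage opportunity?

0.9874 (arbitrage exists)

Around CAD → EUR → SGD → CAD: 1 ÷ 1.3328 ÷ 0.70272 × 0.92477 = 0.987385
Product < 1; profitable direction is CAD → SGD → EUR → CAD.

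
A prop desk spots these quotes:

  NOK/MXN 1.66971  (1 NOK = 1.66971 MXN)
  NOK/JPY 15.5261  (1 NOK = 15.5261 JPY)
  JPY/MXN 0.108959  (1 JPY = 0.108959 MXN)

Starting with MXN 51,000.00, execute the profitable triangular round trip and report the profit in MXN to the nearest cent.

Profit: MXN 671.92

Profitable loop is MXN → NOK → JPY → MXN:
MXN 51,000.00 ÷ 1.66971 = NOK 30,544.23
NOK 30,544.23 × 15.5261 = JPY 474,233
JPY 474,233 × 0.108959 = MXN 51,671.92
Profit = MXN 51,671.92 − MXN 51,000.00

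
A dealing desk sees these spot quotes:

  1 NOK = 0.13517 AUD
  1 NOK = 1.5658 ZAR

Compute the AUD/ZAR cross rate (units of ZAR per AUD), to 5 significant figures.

1 AUD ÷ 0.13517 = 7.39809 NOK
7.39809 NOK × 1.5658 = 11.5839 ZAR

AUD/ZAR = 11.584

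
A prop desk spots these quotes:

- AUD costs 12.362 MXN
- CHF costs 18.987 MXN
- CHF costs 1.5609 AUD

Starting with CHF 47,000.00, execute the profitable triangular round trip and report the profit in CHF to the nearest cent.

Profitable loop is CHF → AUD → MXN → CHF:
CHF 47,000.00 × 1.5609 = AUD 73,362.30
AUD 73,362.30 × 12.362 = MXN 906,904.75
MXN 906,904.75 ÷ 18.987 = CHF 47,764.51
Profit = CHF 47,764.51 − CHF 47,000.00

Profit: CHF 764.51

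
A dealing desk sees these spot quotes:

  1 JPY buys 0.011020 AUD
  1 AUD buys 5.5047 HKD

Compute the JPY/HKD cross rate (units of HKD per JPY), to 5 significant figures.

1 JPY × 0.011020 = 0.01102 AUD
0.01102 AUD × 5.5047 = 0.0606618 HKD

JPY/HKD = 0.060662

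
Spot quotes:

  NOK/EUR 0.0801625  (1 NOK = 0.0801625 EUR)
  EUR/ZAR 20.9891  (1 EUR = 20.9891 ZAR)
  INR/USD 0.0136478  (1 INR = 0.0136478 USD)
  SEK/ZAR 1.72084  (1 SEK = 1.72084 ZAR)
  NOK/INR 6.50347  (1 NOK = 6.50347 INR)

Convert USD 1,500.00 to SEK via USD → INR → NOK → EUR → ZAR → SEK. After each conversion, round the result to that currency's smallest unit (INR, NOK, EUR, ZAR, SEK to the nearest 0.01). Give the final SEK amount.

SEK 16,523.77

USD 1,500.00 ÷ 0.0136478 = INR 109,907.82
INR 109,907.82 ÷ 6.50347 = NOK 16,899.87
NOK 16,899.87 × 0.0801625 = EUR 1,354.74
EUR 1,354.74 × 20.9891 = ZAR 28,434.77
ZAR 28,434.77 ÷ 1.72084 = SEK 16,523.77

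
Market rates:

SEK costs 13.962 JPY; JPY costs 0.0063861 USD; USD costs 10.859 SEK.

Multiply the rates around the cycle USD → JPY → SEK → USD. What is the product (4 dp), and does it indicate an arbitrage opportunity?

Around USD → JPY → SEK → USD: 1 ÷ 0.0063861 ÷ 13.962 ÷ 10.859 = 1.032825
Product > 1; profitable direction is USD → JPY → SEK → USD.

1.0328 (arbitrage exists)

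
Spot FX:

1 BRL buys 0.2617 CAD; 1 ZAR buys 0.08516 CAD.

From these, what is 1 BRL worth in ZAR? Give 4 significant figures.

BRL/ZAR = 3.073

1 BRL × 0.2617 = 0.2617 CAD
0.2617 CAD ÷ 0.08516 = 3.07304 ZAR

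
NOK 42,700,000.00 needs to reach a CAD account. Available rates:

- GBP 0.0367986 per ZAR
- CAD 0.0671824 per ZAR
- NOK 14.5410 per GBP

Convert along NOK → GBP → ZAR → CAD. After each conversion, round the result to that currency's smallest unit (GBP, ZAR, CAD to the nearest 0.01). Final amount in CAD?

CAD 5,361,148.27

NOK 42,700,000.00 ÷ 14.5410 = GBP 2,936,524.31
GBP 2,936,524.31 ÷ 0.0367986 = ZAR 79,799,892.12
ZAR 79,799,892.12 × 0.0671824 = CAD 5,361,148.27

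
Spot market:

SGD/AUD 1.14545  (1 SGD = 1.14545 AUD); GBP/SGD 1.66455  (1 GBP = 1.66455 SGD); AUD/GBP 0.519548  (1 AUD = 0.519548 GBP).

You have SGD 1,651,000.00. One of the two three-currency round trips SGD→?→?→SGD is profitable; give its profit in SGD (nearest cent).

Profit: SGD 15,665.38

Profitable loop is SGD → GBP → AUD → SGD:
SGD 1,651,000.00 ÷ 1.66455 = GBP 991,859.66
GBP 991,859.66 ÷ 0.519548 = AUD 1,909,081.86
AUD 1,909,081.86 ÷ 1.14545 = SGD 1,666,665.38
Profit = SGD 1,666,665.38 − SGD 1,651,000.00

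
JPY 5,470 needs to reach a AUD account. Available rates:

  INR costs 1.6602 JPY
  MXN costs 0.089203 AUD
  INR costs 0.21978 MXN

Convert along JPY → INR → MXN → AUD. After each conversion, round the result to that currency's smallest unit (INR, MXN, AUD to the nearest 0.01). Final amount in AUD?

AUD 64.59

JPY 5,470 ÷ 1.6602 = INR 3,294.78
INR 3,294.78 × 0.21978 = MXN 724.13
MXN 724.13 × 0.089203 = AUD 64.59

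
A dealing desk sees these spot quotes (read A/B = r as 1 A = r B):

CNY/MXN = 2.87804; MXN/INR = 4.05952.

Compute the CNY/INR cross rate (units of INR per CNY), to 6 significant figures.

1 CNY × 2.87804 = 2.87804 MXN
2.87804 MXN × 4.05952 = 11.6835 INR

CNY/INR = 11.6835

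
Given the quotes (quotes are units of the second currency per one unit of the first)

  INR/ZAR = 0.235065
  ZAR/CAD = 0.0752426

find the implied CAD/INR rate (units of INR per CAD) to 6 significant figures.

1 CAD ÷ 0.0752426 = 13.2903 ZAR
13.2903 ZAR ÷ 0.235065 = 56.539 INR

CAD/INR = 56.5390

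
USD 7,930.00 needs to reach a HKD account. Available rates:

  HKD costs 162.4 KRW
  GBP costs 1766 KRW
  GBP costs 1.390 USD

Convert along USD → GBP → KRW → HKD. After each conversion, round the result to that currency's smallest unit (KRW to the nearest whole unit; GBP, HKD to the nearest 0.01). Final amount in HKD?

HKD 62,038.80

USD 7,930.00 ÷ 1.390 = GBP 5,705.04
GBP 5,705.04 × 1766 = KRW 10,075,101
KRW 10,075,101 ÷ 162.4 = HKD 62,038.80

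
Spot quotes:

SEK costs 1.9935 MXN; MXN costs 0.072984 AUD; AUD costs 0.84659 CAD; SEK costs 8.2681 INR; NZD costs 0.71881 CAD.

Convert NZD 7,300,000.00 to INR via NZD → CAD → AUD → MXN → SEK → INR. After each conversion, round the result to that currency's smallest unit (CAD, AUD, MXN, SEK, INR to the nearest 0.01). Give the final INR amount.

NZD 7,300,000.00 × 0.71881 = CAD 5,247,313.00
CAD 5,247,313.00 ÷ 0.84659 = AUD 6,198,175.03
AUD 6,198,175.03 ÷ 0.072984 = MXN 84,925,120.99
MXN 84,925,120.99 ÷ 1.9935 = SEK 42,601,013.79
SEK 42,601,013.79 × 8.2681 = INR 352,229,442.12

INR 352,229,442.12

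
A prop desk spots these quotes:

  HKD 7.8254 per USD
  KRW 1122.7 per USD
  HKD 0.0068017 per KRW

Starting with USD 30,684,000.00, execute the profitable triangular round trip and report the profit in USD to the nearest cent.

Profit: USD 759,966.48

Profitable loop is USD → HKD → KRW → USD:
USD 30,684,000.00 × 7.8254 = HKD 240,114,573.60
HKD 240,114,573.60 ÷ 0.0068017 = KRW 35,302,141,171
KRW 35,302,141,171 ÷ 1122.7 = USD 31,443,966.48
Profit = USD 31,443,966.48 − USD 30,684,000.00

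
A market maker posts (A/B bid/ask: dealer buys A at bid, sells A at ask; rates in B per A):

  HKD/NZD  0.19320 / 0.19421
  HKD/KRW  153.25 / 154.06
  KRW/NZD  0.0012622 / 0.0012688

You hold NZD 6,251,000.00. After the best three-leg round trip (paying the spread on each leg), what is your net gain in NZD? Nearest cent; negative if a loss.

Net result: NZD -25,036.51 (no profitable arbitrage after spreads)

Best loop NZD → HKD → KRW → NZD:
NZD 6,251,000.00 ÷ 0.19421 (buy HKD at ask) = HKD 32,186,808.09
HKD 32,186,808.09 × 153.25 (sell HKD at bid) = KRW 4,932,628,340
KRW 4,932,628,340 × 0.0012622 (sell KRW at bid) = NZD 6,225,963.49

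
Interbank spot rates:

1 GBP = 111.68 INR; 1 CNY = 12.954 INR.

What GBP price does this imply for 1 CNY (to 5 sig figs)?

1 CNY × 12.954 = 12.954 INR
12.954 INR ÷ 111.68 = 0.115992 GBP

CNY/GBP = 0.11599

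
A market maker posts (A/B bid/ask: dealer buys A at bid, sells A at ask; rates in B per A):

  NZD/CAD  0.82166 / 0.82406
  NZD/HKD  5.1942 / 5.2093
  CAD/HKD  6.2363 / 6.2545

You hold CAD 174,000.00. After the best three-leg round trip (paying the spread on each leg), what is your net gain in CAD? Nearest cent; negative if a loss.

Net profit: CAD 1,354.33

Best loop CAD → NZD → HKD → CAD:
CAD 174,000.00 ÷ 0.82406 (buy NZD at ask) = NZD 211,149.67
NZD 211,149.67 × 5.1942 (sell NZD at bid) = HKD 1,096,753.63
HKD 1,096,753.63 ÷ 6.2545 (buy CAD at ask) = CAD 175,354.33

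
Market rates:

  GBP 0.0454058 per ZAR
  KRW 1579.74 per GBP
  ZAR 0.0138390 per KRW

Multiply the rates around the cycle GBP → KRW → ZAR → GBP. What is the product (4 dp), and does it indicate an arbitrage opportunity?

Around GBP → KRW → ZAR → GBP: 1 × 1579.74 × 0.0138390 × 0.0454058 = 0.992663
Product < 1; profitable direction is GBP → ZAR → KRW → GBP.

0.9927 (arbitrage exists)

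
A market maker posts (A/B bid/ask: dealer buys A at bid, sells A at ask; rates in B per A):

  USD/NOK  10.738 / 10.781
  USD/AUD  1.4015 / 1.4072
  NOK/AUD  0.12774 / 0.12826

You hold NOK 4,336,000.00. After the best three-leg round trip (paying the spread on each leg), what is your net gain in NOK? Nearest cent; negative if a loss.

Net profit: NOK 58,728.94

Best loop NOK → USD → AUD → NOK:
NOK 4,336,000.00 ÷ 10.781 (buy USD at ask) = USD 402,189.04
USD 402,189.04 × 1.4015 (sell USD at bid) = AUD 563,667.93
AUD 563,667.93 ÷ 0.12826 (buy NOK at ask) = NOK 4,394,728.94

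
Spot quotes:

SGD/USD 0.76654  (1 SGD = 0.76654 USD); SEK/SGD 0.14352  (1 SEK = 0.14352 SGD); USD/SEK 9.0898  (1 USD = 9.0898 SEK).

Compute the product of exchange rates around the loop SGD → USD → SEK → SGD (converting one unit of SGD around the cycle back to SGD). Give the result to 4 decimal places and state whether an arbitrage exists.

Around SGD → USD → SEK → SGD: 1 × 0.76654 × 9.0898 × 0.14352 = 1.000004
Product ≈ 1 (deviation 0.000%, within rounding noise).

1.0000 (no arbitrage)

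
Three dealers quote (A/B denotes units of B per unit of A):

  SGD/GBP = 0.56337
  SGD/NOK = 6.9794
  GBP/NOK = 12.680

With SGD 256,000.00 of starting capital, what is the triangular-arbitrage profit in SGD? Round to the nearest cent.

Profit: SGD 6,020.24

Profitable loop is SGD → GBP → NOK → SGD:
SGD 256,000.00 × 0.56337 = GBP 144,222.72
GBP 144,222.72 × 12.680 = NOK 1,828,744.09
NOK 1,828,744.09 ÷ 6.9794 = SGD 262,020.24
Profit = SGD 262,020.24 − SGD 256,000.00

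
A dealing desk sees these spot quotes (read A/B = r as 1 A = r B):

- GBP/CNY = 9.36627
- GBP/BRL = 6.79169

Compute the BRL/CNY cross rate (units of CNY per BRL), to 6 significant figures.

1 BRL ÷ 6.79169 = 0.147239 GBP
0.147239 GBP × 9.36627 = 1.37908 CNY

BRL/CNY = 1.37908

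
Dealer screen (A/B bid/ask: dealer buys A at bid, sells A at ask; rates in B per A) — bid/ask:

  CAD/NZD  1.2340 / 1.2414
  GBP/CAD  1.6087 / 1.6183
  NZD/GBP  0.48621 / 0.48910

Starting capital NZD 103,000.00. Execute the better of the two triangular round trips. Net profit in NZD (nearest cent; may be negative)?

Best loop NZD → CAD → GBP → NZD:
NZD 103,000.00 ÷ 1.2414 (buy CAD at ask) = CAD 82,970.84
CAD 82,970.84 ÷ 1.6183 (buy GBP at ask) = GBP 51,270.37
GBP 51,270.37 ÷ 0.48910 (buy NZD at ask) = NZD 104,825.95

Net profit: NZD 1,825.95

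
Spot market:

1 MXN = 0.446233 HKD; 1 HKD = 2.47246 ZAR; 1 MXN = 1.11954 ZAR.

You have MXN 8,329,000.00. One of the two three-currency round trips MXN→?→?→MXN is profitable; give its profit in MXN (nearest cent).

Profitable loop is MXN → ZAR → HKD → MXN:
MXN 8,329,000.00 × 1.11954 = ZAR 9,324,648.66
ZAR 9,324,648.66 ÷ 2.47246 = HKD 3,771,405.26
HKD 3,771,405.26 ÷ 0.446233 = MXN 8,451,650.29
Profit = MXN 8,451,650.29 − MXN 8,329,000.00

Profit: MXN 122,650.29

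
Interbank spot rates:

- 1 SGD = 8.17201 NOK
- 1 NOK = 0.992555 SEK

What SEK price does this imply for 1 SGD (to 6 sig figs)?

SGD/SEK = 8.11117

1 SGD × 8.17201 = 8.17201 NOK
8.17201 NOK × 0.992555 = 8.11117 SEK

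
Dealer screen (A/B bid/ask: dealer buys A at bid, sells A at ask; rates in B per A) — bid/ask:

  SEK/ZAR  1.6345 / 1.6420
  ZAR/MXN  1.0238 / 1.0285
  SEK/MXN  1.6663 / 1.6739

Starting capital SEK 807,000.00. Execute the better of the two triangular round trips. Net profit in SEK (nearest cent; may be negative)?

Best loop SEK → ZAR → MXN → SEK:
SEK 807,000.00 × 1.6345 (sell SEK at bid) = ZAR 1,319,041.50
ZAR 1,319,041.50 × 1.0238 (sell ZAR at bid) = MXN 1,350,434.69
MXN 1,350,434.69 ÷ 1.6739 (buy SEK at ask) = SEK 806,759.48

Net result: SEK -240.52 (no profitable arbitrage after spreads)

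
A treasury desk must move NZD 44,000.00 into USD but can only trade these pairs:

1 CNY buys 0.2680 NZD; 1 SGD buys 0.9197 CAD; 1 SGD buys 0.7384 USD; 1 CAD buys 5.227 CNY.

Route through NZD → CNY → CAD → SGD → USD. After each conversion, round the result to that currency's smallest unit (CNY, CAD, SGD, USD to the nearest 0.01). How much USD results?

NZD 44,000.00 ÷ 0.2680 = CNY 164,179.10
CNY 164,179.10 ÷ 5.227 = CAD 31,409.81
CAD 31,409.81 ÷ 0.9197 = SGD 34,152.23
SGD 34,152.23 × 0.7384 = USD 25,218.01

USD 25,218.01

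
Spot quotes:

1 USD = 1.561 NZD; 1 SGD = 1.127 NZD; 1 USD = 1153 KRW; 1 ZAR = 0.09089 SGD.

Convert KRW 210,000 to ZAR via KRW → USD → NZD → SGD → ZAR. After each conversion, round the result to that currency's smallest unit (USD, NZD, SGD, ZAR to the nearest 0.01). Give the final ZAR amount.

KRW 210,000 ÷ 1153 = USD 182.13
USD 182.13 × 1.561 = NZD 284.30
NZD 284.30 ÷ 1.127 = SGD 252.26
SGD 252.26 ÷ 0.09089 = ZAR 2,775.44

ZAR 2,775.44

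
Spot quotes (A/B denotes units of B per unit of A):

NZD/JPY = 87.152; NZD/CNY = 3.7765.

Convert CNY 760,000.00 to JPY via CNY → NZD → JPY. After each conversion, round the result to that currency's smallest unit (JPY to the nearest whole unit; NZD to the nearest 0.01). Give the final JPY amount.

JPY 17,538,864

CNY 760,000.00 ÷ 3.7765 = NZD 201,244.54
NZD 201,244.54 × 87.152 = JPY 17,538,864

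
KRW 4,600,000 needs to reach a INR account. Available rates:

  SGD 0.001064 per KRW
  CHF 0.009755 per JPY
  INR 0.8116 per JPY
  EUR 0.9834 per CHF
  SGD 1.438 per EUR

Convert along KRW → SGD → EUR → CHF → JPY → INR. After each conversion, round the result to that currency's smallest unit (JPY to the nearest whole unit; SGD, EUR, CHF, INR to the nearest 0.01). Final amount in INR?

KRW 4,600,000 × 0.001064 = SGD 4,894.40
SGD 4,894.40 ÷ 1.438 = EUR 3,403.62
EUR 3,403.62 ÷ 0.9834 = CHF 3,461.07
CHF 3,461.07 ÷ 0.009755 = JPY 354,800
JPY 354,800 × 0.8116 = INR 287,955.68

INR 287,955.68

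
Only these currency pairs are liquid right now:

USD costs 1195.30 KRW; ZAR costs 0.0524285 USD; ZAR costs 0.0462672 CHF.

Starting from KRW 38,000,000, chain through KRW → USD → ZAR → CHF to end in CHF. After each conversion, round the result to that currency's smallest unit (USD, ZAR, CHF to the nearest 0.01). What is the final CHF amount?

CHF 28,055.14

KRW 38,000,000 ÷ 1195.30 = USD 31,791.18
USD 31,791.18 ÷ 0.0524285 = ZAR 606,372.11
ZAR 606,372.11 × 0.0462672 = CHF 28,055.14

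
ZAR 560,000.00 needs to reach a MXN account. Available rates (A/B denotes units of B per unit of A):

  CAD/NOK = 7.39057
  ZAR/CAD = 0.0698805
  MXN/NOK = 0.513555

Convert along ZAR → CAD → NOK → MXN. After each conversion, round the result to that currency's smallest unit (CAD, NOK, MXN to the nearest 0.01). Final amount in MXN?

ZAR 560,000.00 × 0.0698805 = CAD 39,133.08
CAD 39,133.08 × 7.39057 = NOK 289,215.77
NOK 289,215.77 ÷ 0.513555 = MXN 563,164.16

MXN 563,164.16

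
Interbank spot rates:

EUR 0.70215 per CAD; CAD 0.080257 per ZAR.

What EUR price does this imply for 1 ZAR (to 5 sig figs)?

ZAR/EUR = 0.056352

1 ZAR × 0.080257 = 0.080257 CAD
0.080257 CAD × 0.70215 = 0.0563525 EUR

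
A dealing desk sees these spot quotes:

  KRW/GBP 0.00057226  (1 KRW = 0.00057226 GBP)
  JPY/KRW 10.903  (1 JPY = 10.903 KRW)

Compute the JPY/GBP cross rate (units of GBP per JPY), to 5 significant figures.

1 JPY × 10.903 = 10.903 KRW
10.903 KRW × 0.00057226 = 0.00623935 GBP

JPY/GBP = 0.0062394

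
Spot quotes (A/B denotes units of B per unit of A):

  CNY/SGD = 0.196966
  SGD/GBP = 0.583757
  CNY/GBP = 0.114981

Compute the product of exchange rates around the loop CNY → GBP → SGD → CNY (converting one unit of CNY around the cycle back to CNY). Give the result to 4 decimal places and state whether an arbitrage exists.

1.0000 (no arbitrage)

Around CNY → GBP → SGD → CNY: 1 × 0.114981 ÷ 0.583757 ÷ 0.196966 = 1.000006
Product ≈ 1 (deviation 0.001%, within rounding noise).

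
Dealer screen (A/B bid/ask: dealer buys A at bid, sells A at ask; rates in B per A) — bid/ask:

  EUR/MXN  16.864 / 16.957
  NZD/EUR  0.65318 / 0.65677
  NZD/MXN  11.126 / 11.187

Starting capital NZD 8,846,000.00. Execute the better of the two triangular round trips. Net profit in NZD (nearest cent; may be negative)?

Net result: NZD -8,617.27 (no profitable arbitrage after spreads)

Best loop NZD → MXN → EUR → NZD:
NZD 8,846,000.00 × 11.126 (sell NZD at bid) = MXN 98,420,596.00
MXN 98,420,596.00 ÷ 16.957 (buy EUR at ask) = EUR 5,804,127.85
EUR 5,804,127.85 ÷ 0.65677 (buy NZD at ask) = NZD 8,837,382.73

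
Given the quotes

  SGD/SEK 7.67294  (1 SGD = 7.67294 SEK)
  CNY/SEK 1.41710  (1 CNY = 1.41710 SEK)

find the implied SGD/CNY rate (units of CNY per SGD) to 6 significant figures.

1 SGD × 7.67294 = 7.67294 SEK
7.67294 SEK ÷ 1.41710 = 5.41454 CNY

SGD/CNY = 5.41454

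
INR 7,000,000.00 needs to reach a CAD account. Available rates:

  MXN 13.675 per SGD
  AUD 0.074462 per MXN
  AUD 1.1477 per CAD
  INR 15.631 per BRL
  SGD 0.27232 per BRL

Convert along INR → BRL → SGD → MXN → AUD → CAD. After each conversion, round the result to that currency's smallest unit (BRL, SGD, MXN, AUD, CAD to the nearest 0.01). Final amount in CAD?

INR 7,000,000.00 ÷ 15.631 = BRL 447,828.03
BRL 447,828.03 × 0.27232 = SGD 121,952.53
SGD 121,952.53 × 13.675 = MXN 1,667,700.85
MXN 1,667,700.85 × 0.074462 = AUD 124,180.34
AUD 124,180.34 ÷ 1.1477 = CAD 108,199.30

CAD 108,199.30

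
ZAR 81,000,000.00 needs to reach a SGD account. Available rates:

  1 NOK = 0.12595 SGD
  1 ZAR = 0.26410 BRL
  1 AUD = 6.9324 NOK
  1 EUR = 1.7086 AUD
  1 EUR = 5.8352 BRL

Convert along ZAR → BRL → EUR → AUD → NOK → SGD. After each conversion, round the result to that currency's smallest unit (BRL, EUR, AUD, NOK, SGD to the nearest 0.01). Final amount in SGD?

SGD 5,469,150.34

ZAR 81,000,000.00 × 0.26410 = BRL 21,392,100.00
BRL 21,392,100.00 ÷ 5.8352 = EUR 3,666,044.01
EUR 3,666,044.01 × 1.7086 = AUD 6,263,802.80
AUD 6,263,802.80 × 6.9324 = NOK 43,423,186.53
NOK 43,423,186.53 × 0.12595 = SGD 5,469,150.34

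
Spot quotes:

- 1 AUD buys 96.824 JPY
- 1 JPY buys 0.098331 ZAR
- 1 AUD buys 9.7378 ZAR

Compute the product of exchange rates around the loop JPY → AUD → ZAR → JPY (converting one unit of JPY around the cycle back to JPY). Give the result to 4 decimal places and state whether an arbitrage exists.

1.0228 (arbitrage exists)

Around JPY → AUD → ZAR → JPY: 1 ÷ 96.824 × 9.7378 ÷ 0.098331 = 1.022792
Product > 1; profitable direction is JPY → AUD → ZAR → JPY.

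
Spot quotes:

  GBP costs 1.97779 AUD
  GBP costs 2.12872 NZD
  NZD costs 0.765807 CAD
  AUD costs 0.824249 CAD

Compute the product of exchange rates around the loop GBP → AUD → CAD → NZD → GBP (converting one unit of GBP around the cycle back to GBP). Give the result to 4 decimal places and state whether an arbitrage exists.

1.0000 (no arbitrage)

Around GBP → AUD → CAD → NZD → GBP: 1 × 1.97779 × 0.824249 ÷ 0.765807 ÷ 2.12872 = 1.000002
Product ≈ 1 (deviation 0.000%, within rounding noise).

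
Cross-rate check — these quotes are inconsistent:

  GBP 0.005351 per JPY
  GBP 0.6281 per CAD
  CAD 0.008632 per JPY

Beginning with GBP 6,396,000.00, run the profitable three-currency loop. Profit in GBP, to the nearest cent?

Profit: GBP 84,577.81

Profitable loop is GBP → JPY → CAD → GBP:
GBP 6,396,000.00 ÷ 0.005351 = JPY 1,195,290,600
JPY 1,195,290,600 × 0.008632 = CAD 10,317,748.46
CAD 10,317,748.46 × 0.6281 = GBP 6,480,577.81
Profit = GBP 6,480,577.81 − GBP 6,396,000.00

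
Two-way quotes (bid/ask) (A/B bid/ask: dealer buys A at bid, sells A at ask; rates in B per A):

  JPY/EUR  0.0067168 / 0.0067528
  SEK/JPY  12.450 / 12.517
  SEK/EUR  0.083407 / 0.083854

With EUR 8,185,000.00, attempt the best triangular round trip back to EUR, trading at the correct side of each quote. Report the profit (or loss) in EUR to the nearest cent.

Net result: EUR -22,434.71 (no profitable arbitrage after spreads)

Best loop EUR → SEK → JPY → EUR:
EUR 8,185,000.00 ÷ 0.083854 (buy SEK at ask) = SEK 97,610,131.90
SEK 97,610,131.90 × 12.450 (sell SEK at bid) = JPY 1,215,246,142
JPY 1,215,246,142 × 0.0067168 (sell JPY at bid) = EUR 8,162,565.29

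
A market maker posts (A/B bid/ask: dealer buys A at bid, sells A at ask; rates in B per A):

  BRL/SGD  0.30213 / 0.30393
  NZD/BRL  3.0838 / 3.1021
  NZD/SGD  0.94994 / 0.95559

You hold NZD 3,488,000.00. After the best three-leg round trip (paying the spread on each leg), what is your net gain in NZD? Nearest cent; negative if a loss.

Best loop NZD → SGD → BRL → NZD:
NZD 3,488,000.00 × 0.94994 (sell NZD at bid) = SGD 3,313,390.72
SGD 3,313,390.72 ÷ 0.30393 (buy BRL at ask) = BRL 10,901,821.87
BRL 10,901,821.87 ÷ 3.1021 (buy NZD at ask) = NZD 3,514,336.05

Net profit: NZD 26,336.05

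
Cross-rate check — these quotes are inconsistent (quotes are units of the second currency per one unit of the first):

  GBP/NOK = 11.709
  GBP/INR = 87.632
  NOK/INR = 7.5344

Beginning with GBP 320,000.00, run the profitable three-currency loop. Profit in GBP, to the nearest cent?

Profitable loop is GBP → NOK → INR → GBP:
GBP 320,000.00 × 11.709 = NOK 3,746,880.00
NOK 3,746,880.00 × 7.5344 = INR 28,230,492.67
INR 28,230,492.67 ÷ 87.632 = GBP 322,148.22
Profit = GBP 322,148.22 − GBP 320,000.00

Profit: GBP 2,148.22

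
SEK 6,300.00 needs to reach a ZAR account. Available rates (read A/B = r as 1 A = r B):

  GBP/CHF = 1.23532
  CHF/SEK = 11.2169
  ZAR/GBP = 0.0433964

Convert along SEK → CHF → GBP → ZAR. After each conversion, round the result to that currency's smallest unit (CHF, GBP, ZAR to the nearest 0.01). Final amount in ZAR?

ZAR 10,476.91

SEK 6,300.00 ÷ 11.2169 = CHF 561.65
CHF 561.65 ÷ 1.23532 = GBP 454.66
GBP 454.66 ÷ 0.0433964 = ZAR 10,476.91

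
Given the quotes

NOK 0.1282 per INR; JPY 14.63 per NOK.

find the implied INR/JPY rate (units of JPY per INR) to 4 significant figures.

INR/JPY = 1.876

1 INR × 0.1282 = 0.1282 NOK
0.1282 NOK × 14.63 = 1.87557 JPY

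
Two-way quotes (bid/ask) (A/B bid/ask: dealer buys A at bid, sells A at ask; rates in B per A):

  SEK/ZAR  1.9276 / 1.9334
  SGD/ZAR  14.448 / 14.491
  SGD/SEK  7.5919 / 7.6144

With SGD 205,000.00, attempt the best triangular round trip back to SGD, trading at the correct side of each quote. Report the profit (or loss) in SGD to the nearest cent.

Best loop SGD → SEK → ZAR → SGD:
SGD 205,000.00 × 7.5919 (sell SGD at bid) = SEK 1,556,339.50
SEK 1,556,339.50 × 1.9276 (sell SEK at bid) = ZAR 3,000,000.02
ZAR 3,000,000.02 ÷ 14.491 (buy SGD at ask) = SGD 207,025.05

Net profit: SGD 2,025.05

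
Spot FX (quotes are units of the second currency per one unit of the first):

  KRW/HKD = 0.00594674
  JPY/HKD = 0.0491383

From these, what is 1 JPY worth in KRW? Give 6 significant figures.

JPY/KRW = 8.26307

1 JPY × 0.0491383 = 0.0491383 HKD
0.0491383 HKD ÷ 0.00594674 = 8.26307 KRW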